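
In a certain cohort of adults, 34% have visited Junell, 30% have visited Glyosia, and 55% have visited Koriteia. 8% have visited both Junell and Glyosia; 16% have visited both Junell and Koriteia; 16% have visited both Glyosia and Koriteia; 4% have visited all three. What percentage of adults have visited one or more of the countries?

By inclusion-exclusion,
P(≥1) = 34 + 30 + 55 − 8 − 16 − 16 + 4 = 83%

83%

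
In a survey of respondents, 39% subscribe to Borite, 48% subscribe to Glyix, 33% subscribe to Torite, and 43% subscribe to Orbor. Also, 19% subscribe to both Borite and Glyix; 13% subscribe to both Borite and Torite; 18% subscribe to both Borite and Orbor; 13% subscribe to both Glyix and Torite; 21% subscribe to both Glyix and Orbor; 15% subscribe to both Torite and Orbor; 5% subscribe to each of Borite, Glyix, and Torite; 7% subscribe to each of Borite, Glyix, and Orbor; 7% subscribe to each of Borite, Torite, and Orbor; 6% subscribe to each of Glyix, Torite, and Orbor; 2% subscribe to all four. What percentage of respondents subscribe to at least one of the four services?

P(union) = 39 + 48 + 33 + 43 − 19 − 13 − 18 − 13 − 21 − 15 + 5 + 7 + 7 + 6 − 2 = 87%

87%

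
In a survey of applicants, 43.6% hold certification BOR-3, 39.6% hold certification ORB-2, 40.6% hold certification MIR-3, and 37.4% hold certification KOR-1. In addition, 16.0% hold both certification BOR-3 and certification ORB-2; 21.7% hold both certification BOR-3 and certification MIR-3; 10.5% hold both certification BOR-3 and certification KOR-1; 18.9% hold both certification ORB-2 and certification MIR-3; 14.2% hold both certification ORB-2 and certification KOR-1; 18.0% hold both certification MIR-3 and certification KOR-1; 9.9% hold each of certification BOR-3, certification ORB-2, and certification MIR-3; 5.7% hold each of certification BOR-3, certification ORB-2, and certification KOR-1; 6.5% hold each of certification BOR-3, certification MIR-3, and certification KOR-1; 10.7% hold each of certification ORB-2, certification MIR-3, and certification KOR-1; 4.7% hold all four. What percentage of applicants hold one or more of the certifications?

90.0%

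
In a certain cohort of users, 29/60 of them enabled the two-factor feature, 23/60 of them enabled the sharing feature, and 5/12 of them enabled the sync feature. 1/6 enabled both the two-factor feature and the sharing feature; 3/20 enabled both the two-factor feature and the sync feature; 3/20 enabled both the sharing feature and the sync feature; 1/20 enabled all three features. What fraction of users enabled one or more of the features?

Using inclusion–exclusion:
P(≥1) = 29/60 + 23/60 + 5/12 − 1/6 − 3/20 − 3/20 + 1/20 = 13/15

13/15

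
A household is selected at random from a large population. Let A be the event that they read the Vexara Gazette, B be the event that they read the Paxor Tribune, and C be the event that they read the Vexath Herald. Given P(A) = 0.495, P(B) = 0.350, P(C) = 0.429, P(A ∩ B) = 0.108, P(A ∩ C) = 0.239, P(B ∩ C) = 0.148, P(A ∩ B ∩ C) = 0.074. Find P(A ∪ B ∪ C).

0.853

P(A ∪ B ∪ C) = 0.495 + 0.350 + 0.429 − 0.108 − 0.239 − 0.148 + 0.074 = 0.853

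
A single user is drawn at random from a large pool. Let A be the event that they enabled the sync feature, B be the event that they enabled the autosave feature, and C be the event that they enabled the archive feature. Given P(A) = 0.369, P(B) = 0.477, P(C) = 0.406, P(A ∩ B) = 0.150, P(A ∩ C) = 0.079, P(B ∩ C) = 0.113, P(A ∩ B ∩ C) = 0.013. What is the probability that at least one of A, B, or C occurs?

Using inclusion–exclusion:
P(A ∪ B ∪ C) = 0.369 + 0.477 + 0.406 − 0.150 − 0.079 − 0.113 + 0.013 = 0.923

0.923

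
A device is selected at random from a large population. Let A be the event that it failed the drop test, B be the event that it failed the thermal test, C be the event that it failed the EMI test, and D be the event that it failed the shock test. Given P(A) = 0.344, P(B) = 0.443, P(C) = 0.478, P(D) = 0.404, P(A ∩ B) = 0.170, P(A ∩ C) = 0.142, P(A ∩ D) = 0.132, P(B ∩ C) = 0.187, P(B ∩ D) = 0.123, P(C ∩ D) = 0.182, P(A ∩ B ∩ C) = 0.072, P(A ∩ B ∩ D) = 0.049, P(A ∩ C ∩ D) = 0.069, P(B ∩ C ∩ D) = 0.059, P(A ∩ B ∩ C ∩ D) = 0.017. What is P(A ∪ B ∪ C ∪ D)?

0.965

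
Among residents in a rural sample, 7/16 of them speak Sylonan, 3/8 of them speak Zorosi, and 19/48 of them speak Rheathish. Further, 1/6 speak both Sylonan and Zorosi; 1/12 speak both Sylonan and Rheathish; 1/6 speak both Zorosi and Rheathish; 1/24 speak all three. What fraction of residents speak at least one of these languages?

5/6

Apply inclusion-exclusion:
P(≥1) = 7/16 + 3/8 + 19/48 − 1/6 − 1/12 − 1/6 + 1/24 = 5/6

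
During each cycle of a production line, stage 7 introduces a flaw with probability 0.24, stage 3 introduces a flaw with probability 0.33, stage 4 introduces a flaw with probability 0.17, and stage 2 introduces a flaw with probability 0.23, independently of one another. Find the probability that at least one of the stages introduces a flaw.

0.67457028

P(none) = (1 − 0.24) × (1 − 0.33) × (1 − 0.17) × (1 − 0.23) = 0.76 × 0.67 × 0.83 × 0.77 = 0.32542972
P(at least one) = 1 − 0.32542972 = 0.67457028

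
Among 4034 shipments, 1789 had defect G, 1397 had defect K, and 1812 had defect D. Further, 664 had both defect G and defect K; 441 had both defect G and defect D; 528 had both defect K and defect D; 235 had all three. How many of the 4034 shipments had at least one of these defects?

3600

Using inclusion–exclusion:
|union| = 1789 + 1397 + 1812 − 664 − 441 − 528 + 235 = 3600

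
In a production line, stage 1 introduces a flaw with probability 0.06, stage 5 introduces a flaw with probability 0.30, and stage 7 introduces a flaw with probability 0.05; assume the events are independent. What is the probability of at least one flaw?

0.3749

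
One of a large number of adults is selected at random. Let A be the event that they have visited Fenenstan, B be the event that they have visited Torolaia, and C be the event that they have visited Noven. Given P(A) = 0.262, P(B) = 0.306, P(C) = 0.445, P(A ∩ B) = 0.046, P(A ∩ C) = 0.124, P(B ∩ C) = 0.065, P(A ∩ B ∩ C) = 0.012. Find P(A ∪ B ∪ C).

By inclusion-exclusion,
P(A ∪ B ∪ C) = 0.262 + 0.306 + 0.445 − 0.046 − 0.124 − 0.065 + 0.012 = 0.790

0.790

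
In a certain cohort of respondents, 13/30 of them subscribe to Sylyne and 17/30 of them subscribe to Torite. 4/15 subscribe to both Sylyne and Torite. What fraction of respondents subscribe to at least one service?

11/15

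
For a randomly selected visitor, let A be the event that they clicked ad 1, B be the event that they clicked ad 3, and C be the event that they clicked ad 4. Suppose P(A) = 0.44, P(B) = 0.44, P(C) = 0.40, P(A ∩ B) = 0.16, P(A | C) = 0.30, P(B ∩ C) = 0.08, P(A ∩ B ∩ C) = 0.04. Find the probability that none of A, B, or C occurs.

P(A ∩ C) = P(C)·P(A|C) = 0.40 × 0.30 = 0.12
Using inclusion–exclusion:
P(A ∪ B ∪ C) = 0.44 + 0.44 + 0.40 − 0.16 − 0.12 − 0.08 + 0.04 = 0.96
P(none) = 1 − 0.96 = 0.04

0.04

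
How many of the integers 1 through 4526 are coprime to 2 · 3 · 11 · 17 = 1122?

Using inclusion–exclusion:
floor(4526/2) + floor(4526/3) + floor(4526/11) + floor(4526/17) − floor(4526/6) − floor(4526/22) − floor(4526/34) − floor(4526/33) − floor(4526/51) − floor(4526/187) + floor(4526/66) + floor(4526/102) + floor(4526/374) + floor(4526/561) − floor(4526/1122) = 2263 + 1508 + 411 + 266 − 754 − 205 − 133 − 137 − 88 − 24 + 68 + 44 + 12 + 8 − 4 = 3235
4526 − 3235 = 1291

1291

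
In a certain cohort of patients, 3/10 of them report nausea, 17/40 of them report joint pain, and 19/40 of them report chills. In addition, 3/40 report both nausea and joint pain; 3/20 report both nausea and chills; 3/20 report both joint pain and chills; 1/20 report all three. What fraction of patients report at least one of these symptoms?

7/8

P(at least one) = 3/10 + 17/40 + 19/40 − 3/40 − 3/20 − 3/20 + 1/20 = 7/8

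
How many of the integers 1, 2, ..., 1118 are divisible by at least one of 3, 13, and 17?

470

By inclusion-exclusion,
floor(1118/3) + floor(1118/13) + floor(1118/17) − floor(1118/39) − floor(1118/51) − floor(1118/221) + floor(1118/663) = 372 + 86 + 65 − 28 − 21 − 5 + 1 = 470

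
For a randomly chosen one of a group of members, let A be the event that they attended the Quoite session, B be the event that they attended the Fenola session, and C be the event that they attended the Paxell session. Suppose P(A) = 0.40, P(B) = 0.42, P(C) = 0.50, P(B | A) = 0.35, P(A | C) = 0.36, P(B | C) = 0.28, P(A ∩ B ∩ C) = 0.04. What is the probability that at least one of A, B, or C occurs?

0.90

P(A ∩ B) = P(A)·P(B|A) = 0.40 × 0.35 = 0.14
P(A ∩ C) = P(C)·P(A|C) = 0.50 × 0.36 = 0.18
P(B ∩ C) = P(C)·P(B|C) = 0.50 × 0.28 = 0.14
P(A ∪ B ∪ C) = 0.40 + 0.42 + 0.50 − 0.14 − 0.18 − 0.14 + 0.04 = 0.90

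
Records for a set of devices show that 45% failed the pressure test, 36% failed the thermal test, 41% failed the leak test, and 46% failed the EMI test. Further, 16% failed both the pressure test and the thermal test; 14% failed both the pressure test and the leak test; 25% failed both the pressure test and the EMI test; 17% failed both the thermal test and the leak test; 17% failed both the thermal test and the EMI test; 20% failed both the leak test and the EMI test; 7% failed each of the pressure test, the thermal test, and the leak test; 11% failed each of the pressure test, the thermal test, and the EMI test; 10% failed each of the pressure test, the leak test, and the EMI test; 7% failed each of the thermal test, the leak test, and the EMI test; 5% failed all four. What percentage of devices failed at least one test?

89%

P(≥1) = 45 + 36 + 41 + 46 − 16 − 14 − 25 − 17 − 17 − 20 + 7 + 11 + 10 + 7 − 5 = 89%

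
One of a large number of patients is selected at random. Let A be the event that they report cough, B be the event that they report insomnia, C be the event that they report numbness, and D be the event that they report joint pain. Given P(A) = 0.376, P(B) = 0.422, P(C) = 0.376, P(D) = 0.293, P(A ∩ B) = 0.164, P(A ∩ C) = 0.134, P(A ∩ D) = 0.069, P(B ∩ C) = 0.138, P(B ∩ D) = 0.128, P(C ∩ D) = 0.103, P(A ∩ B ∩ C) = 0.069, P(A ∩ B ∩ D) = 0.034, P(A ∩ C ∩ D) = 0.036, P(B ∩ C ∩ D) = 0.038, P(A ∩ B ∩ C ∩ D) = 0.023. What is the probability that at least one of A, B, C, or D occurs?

0.885

By inclusion–exclusion:
P(A ∪ B ∪ C ∪ D) = 0.376 + 0.422 + 0.376 + 0.293 − 0.164 − 0.134 − 0.069 − 0.138 − 0.128 − 0.103 + 0.069 + 0.034 + 0.036 + 0.038 − 0.023 = 0.885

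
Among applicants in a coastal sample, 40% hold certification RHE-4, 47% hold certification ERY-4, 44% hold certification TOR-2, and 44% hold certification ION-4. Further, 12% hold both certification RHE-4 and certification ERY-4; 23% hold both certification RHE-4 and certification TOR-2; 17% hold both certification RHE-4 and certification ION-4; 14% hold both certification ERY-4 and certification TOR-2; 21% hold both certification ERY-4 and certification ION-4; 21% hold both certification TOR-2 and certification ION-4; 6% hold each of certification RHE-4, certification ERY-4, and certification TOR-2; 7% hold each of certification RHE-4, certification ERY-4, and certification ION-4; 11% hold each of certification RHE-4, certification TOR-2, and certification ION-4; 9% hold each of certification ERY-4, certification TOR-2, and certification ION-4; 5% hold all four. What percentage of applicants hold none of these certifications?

P(≥1) = 40 + 47 + 44 + 44 − 12 − 23 − 17 − 14 − 21 − 21 + 6 + 7 + 11 + 9 − 5 = 95%
P(none) = 100% − 95% = 5%

5%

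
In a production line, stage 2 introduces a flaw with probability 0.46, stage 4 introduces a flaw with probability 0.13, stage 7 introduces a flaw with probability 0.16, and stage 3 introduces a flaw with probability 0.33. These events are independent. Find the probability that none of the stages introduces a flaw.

0.26440344

P(none) = (1 − 0.46) × (1 − 0.13) × (1 − 0.16) × (1 − 0.33) = 0.54 × 0.87 × 0.84 × 0.67 = 0.26440344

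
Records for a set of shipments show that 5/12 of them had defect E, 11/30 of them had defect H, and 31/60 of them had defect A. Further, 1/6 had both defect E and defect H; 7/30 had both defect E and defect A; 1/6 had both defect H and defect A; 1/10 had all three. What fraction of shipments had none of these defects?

Inclusion–exclusion gives
P(at least one) = 5/12 + 11/30 + 31/60 − 1/6 − 7/30 − 1/6 + 1/10 = 5/6
P(none) = 1 − 5/6 = 1/6

1/6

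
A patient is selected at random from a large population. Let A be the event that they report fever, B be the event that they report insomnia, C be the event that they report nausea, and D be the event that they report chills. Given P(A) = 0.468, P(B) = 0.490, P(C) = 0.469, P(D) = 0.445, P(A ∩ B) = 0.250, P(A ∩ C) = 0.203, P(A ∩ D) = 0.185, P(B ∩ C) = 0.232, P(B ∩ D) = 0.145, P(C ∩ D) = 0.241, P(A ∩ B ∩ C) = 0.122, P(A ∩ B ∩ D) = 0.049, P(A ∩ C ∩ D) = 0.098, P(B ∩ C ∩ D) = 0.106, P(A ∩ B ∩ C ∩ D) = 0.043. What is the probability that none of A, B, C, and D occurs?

0.052

Using inclusion–exclusion:
P(A ∪ B ∪ C ∪ D) = 0.468 + 0.490 + 0.469 + 0.445 − 0.250 − 0.203 − 0.185 − 0.232 − 0.145 − 0.241 + 0.122 + 0.049 + 0.098 + 0.106 − 0.043 = 0.948
P(none) = 1 − 0.948 = 0.052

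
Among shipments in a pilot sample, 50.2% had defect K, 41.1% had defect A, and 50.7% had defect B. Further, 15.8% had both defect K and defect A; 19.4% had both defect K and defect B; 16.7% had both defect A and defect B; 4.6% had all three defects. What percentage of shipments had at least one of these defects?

P(≥1) = 50.2 + 41.1 + 50.7 − 15.8 − 19.4 − 16.7 + 4.6 = 94.7%

94.7%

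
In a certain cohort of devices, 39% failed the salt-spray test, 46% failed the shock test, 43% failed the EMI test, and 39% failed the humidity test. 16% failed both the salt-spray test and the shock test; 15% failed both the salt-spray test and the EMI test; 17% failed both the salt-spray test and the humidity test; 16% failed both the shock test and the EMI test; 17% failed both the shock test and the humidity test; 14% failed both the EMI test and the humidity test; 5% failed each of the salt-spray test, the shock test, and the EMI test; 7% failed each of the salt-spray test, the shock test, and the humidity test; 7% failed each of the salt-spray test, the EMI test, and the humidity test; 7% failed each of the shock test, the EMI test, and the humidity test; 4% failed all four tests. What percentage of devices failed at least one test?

By inclusion-exclusion,
P(union) = 39 + 46 + 43 + 39 − 16 − 15 − 17 − 16 − 17 − 14 + 5 + 7 + 7 + 7 − 4 = 94%

94%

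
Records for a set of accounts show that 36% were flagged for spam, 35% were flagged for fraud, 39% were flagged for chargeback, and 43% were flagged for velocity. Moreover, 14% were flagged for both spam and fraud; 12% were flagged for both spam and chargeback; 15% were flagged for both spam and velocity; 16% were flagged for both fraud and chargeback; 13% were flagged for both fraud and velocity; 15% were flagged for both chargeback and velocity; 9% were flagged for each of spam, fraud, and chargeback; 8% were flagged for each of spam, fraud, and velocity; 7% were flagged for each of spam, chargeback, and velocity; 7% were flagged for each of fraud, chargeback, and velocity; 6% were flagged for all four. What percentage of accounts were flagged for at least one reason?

Using inclusion–exclusion:
P(at least one) = 36 + 35 + 39 + 43 − 14 − 12 − 15 − 16 − 13 − 15 + 9 + 8 + 7 + 7 − 6 = 93%

93%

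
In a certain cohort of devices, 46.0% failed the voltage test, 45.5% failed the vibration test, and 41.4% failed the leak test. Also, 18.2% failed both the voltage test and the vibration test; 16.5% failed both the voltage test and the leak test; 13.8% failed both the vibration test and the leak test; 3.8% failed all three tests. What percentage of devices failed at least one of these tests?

P(≥1) = 46.0 + 45.5 + 41.4 − 18.2 − 16.5 − 13.8 + 3.8 = 88.2%

88.2%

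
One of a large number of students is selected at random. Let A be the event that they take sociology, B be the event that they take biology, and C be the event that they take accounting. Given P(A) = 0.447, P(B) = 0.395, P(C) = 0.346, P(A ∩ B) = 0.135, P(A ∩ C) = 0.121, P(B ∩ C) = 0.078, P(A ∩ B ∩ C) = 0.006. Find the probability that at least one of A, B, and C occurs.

0.860

Inclusion–exclusion gives
P(A ∪ B ∪ C) = 0.447 + 0.395 + 0.346 − 0.135 − 0.121 − 0.078 + 0.006 = 0.860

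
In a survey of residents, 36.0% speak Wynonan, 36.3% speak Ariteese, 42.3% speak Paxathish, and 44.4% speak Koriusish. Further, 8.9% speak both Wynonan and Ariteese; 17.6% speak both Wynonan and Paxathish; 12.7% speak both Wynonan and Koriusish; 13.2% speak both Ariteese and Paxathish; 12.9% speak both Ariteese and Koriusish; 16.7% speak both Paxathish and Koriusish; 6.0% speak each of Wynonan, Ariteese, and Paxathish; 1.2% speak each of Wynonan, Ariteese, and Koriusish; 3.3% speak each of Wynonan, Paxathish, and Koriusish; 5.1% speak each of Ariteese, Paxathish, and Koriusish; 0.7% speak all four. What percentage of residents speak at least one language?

P(union) = 36.0 + 36.3 + 42.3 + 44.4 − 8.9 − 17.6 − 12.7 − 13.2 − 12.9 − 16.7 + 6.0 + 1.2 + 3.3 + 5.1 − 0.7 = 91.9%

91.9%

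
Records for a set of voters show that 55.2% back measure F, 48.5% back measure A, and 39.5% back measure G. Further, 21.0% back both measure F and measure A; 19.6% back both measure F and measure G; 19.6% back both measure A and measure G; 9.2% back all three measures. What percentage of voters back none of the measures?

P(≥1) = 55.2 + 48.5 + 39.5 − 21.0 − 19.6 − 19.6 + 9.2 = 92.2%
P(none) = 100% − 92.2% = 7.8%

7.8%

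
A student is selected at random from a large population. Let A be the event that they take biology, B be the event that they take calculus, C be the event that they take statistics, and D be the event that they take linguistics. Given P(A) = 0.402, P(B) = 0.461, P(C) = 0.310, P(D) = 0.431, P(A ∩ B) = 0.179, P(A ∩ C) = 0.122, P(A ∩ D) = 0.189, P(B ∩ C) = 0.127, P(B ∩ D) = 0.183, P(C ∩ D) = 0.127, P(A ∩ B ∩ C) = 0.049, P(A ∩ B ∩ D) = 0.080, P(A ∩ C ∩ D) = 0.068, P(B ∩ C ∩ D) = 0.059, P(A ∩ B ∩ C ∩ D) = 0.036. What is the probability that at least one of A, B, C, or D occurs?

0.897

Inclusion–exclusion gives
P(A ∪ B ∪ C ∪ D) = 0.402 + 0.461 + 0.310 + 0.431 − 0.179 − 0.122 − 0.189 − 0.127 − 0.183 − 0.127 + 0.049 + 0.080 + 0.068 + 0.059 − 0.036 = 0.897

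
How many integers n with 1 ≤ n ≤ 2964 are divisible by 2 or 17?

⌊2964/2⌋ + ⌊2964/17⌋ − ⌊2964/34⌋ = 1482 + 174 − 87 = 1569

1569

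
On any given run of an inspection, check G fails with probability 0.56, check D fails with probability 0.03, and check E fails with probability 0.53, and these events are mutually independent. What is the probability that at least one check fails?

Independence gives P(none) = ∏(1 − pᵢ).
P(none) = (1 − 0.56) × (1 − 0.03) × (1 − 0.53) = 0.44 × 0.97 × 0.47 = 0.200596
P(at least one) = 1 − 0.200596 = 0.799404

0.799404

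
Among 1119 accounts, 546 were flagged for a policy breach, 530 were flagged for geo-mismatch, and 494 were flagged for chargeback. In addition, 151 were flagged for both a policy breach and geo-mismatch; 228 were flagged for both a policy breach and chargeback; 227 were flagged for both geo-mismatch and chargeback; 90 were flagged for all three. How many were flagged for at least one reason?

1054

Inclusion–exclusion gives
N(≥1) = 546 + 530 + 494 − 151 − 228 − 227 + 90 = 1054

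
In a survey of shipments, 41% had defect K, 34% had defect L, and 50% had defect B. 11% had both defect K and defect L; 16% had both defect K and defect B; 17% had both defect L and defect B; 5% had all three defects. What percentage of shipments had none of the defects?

P(at least one) = 41 + 34 + 50 − 11 − 16 − 17 + 5 = 86%
P(none) = 100% − 86% = 14%

14%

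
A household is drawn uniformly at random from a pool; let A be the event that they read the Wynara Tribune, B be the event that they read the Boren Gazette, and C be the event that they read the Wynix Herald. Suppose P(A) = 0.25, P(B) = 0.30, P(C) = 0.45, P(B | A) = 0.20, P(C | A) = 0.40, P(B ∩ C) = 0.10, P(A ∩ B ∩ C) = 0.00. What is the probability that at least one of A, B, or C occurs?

0.75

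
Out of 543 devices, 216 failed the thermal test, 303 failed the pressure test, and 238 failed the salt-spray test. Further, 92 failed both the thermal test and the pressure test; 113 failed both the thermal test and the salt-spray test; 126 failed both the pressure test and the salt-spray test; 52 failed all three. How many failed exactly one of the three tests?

By inclusion–exclusion (exactly-one form):
|exactly one| = 216 + 303 + 238 − 2·92 − 2·113 − 2·126 + 3·52 = 251

251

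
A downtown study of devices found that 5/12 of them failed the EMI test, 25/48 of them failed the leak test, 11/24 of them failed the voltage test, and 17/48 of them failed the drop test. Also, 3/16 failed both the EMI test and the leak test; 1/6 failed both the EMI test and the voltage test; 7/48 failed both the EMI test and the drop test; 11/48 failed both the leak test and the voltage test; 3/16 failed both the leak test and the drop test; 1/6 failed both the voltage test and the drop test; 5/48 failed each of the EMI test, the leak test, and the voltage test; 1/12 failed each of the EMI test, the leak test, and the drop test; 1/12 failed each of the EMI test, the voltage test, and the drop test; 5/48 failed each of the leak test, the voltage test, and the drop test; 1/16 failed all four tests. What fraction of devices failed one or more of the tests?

Inclusion–exclusion gives
P(at least one) = 5/12 + 25/48 + 11/24 + 17/48 − 3/16 − 1/6 − 7/48 − 11/48 − 3/16 − 1/6 + 5/48 + 1/12 + 1/12 + 5/48 − 1/16 = 47/48

47/48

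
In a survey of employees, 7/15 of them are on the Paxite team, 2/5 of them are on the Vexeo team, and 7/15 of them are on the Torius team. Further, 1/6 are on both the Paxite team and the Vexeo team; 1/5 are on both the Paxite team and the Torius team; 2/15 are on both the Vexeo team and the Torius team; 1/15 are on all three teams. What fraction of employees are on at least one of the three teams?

9/10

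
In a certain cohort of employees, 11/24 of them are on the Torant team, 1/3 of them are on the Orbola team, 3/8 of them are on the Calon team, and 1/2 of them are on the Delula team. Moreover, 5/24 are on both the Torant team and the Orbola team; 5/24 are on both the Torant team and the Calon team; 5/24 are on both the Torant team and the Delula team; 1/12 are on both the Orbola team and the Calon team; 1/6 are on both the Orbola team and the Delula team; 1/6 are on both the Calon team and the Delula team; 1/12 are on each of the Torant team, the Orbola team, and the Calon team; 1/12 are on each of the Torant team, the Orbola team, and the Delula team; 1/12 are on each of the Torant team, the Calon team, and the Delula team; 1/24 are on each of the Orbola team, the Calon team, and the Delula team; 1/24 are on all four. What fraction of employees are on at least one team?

P(at least one) = 11/24 + 1/3 + 3/8 + 1/2 − 5/24 − 5/24 − 5/24 − 1/12 − 1/6 − 1/6 + 1/12 + 1/12 + 1/12 + 1/24 − 1/24 = 7/8

7/8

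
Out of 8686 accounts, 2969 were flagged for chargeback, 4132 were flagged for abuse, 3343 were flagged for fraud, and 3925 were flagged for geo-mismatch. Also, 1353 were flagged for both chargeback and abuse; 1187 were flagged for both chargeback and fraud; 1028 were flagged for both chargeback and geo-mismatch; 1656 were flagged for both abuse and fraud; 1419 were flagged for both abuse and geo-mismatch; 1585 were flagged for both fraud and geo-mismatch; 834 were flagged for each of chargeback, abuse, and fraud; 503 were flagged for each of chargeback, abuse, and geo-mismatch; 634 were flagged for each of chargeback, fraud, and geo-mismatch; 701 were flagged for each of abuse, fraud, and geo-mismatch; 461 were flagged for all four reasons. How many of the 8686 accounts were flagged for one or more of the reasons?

|at least one| = 2969 + 4132 + 3343 + 3925 − 1353 − 1187 − 1028 − 1656 − 1419 − 1585 + 834 + 503 + 634 + 701 − 461 = 8352

8352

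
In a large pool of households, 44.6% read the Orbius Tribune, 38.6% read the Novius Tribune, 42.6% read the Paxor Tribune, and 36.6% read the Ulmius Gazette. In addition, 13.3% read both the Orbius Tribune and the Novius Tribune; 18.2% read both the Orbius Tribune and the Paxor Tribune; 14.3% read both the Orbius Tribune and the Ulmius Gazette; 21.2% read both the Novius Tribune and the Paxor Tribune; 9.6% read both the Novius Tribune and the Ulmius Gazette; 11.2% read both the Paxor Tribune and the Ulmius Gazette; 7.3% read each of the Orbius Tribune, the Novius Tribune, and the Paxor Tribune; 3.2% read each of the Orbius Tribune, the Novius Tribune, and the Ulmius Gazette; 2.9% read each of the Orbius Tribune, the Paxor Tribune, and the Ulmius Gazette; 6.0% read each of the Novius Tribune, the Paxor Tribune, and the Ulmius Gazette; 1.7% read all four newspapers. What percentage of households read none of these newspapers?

7.7%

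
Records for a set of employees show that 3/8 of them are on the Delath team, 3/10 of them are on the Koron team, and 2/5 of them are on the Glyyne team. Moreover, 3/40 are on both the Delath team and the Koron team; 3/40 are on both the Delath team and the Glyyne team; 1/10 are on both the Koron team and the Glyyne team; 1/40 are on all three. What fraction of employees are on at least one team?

17/20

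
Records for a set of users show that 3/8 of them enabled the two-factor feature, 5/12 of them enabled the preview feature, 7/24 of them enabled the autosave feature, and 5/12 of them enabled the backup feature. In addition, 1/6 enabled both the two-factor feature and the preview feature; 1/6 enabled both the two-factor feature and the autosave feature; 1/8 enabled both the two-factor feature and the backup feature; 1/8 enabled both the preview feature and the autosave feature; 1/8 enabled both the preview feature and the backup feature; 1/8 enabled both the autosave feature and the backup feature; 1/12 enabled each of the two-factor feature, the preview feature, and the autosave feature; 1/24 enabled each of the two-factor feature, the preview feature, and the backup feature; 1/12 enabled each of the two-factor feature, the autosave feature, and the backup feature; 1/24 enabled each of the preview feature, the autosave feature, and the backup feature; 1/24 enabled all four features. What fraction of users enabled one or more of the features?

7/8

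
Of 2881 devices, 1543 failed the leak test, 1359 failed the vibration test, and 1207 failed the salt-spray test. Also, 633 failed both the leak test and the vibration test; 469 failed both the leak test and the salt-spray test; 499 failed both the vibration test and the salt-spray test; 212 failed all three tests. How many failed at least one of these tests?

N(≥1) = 1543 + 1359 + 1207 − 633 − 469 − 499 + 212 = 2720

2720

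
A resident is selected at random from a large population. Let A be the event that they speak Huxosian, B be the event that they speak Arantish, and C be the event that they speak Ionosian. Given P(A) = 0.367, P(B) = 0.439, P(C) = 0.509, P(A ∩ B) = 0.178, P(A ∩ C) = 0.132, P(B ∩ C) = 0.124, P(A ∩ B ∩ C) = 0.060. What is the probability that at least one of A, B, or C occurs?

0.941

Apply inclusion-exclusion:
P(A ∪ B ∪ C) = 0.367 + 0.439 + 0.509 − 0.178 − 0.132 − 0.124 + 0.060 = 0.941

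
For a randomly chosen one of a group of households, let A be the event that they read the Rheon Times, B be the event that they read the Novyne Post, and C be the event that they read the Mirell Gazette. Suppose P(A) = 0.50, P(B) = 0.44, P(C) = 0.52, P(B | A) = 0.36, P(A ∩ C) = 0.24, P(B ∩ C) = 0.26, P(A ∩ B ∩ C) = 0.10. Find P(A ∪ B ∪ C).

P(A ∩ B) = P(A)·P(B|A) = 0.50 × 0.36 = 0.18
P(A ∪ B ∪ C) = 0.50 + 0.44 + 0.52 − 0.18 − 0.24 − 0.26 + 0.10 = 0.88

0.88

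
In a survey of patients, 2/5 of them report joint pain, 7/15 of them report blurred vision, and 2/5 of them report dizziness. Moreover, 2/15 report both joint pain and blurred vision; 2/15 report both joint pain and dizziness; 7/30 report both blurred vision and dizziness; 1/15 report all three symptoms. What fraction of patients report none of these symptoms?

1/6

By inclusion–exclusion:
P(≥1) = 2/5 + 7/15 + 2/5 − 2/15 − 2/15 − 7/30 + 1/15 = 5/6
P(none) = 1 − 5/6 = 1/6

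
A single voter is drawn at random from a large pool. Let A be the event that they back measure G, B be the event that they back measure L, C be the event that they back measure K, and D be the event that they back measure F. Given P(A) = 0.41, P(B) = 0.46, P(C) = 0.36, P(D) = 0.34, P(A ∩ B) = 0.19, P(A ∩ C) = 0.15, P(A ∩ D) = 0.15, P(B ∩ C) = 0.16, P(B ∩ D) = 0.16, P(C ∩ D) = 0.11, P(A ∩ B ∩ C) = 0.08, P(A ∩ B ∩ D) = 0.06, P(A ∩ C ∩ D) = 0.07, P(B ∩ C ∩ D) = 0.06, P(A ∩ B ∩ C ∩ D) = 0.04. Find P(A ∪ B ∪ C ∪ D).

Using inclusion–exclusion:
P(A ∪ B ∪ C ∪ D) = 0.41 + 0.46 + 0.36 + 0.34 − 0.19 − 0.15 − 0.15 − 0.16 − 0.16 − 0.11 + 0.08 + 0.06 + 0.07 + 0.06 − 0.04 = 0.88

0.88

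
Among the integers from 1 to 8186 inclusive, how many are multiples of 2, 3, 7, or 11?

4093 + 2728 + 1169 + 744 − 1364 − 584 − 372 − 389 − 248 − 106 + 194 + 124 + 53 + 35 − 17 = 6060

6060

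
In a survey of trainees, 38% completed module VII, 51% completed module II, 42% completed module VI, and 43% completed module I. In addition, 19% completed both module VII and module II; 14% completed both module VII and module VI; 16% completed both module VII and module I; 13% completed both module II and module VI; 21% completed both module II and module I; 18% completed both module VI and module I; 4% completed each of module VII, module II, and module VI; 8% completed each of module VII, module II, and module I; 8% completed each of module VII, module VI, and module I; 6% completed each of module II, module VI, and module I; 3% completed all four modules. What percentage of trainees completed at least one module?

96%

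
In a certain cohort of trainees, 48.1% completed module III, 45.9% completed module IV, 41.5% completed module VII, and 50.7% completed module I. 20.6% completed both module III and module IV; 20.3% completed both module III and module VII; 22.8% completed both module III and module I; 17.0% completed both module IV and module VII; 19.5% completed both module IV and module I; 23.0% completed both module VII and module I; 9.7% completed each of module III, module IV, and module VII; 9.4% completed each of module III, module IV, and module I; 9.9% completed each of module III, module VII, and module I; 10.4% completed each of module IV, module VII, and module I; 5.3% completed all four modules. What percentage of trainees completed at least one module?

Inclusion–exclusion gives
P(union) = 48.1 + 45.9 + 41.5 + 50.7 − 20.6 − 20.3 − 22.8 − 17.0 − 19.5 − 23.0 + 9.7 + 9.4 + 9.9 + 10.4 − 5.3 = 97.1%

97.1%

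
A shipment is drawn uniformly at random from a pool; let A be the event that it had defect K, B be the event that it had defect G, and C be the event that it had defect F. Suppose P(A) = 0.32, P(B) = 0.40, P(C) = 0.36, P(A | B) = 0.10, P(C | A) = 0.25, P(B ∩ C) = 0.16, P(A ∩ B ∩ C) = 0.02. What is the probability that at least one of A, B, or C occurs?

0.82

P(A ∩ B) = P(B)·P(A|B) = 0.40 × 0.10 = 0.04
P(A ∩ C) = P(A)·P(C|A) = 0.32 × 0.25 = 0.08
Apply inclusion-exclusion:
P(A ∪ B ∪ C) = 0.32 + 0.40 + 0.36 − 0.04 − 0.08 − 0.16 + 0.02 = 0.82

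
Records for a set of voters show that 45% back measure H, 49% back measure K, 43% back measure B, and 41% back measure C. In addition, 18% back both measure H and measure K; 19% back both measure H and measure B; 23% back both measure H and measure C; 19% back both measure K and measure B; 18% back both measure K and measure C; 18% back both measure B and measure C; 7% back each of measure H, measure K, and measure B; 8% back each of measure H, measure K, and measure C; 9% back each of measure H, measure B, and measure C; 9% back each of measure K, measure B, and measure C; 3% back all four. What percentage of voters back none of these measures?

P(union) = 45 + 49 + 43 + 41 − 18 − 19 − 23 − 19 − 18 − 18 + 7 + 8 + 9 + 9 − 3 = 93%
P(none) = 100% − 93% = 7%

7%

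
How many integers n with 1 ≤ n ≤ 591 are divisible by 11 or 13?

94

Apply inclusion-exclusion:
53 + 45 − 4 = 94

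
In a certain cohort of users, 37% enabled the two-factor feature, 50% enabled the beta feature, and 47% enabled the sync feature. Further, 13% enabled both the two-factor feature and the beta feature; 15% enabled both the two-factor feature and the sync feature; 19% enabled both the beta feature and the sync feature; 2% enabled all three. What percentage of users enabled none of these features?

11%

Apply inclusion-exclusion:
P(union) = 37 + 50 + 47 − 13 − 15 − 19 + 2 = 89%
P(none) = 100% − 89% = 11%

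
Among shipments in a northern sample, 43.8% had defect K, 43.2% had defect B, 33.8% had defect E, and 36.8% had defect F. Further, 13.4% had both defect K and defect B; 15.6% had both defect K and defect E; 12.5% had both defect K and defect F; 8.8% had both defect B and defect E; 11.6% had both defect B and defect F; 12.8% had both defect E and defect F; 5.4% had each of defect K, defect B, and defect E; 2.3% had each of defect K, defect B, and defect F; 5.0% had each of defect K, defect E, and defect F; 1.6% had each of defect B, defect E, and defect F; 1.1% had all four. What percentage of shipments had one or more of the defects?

Inclusion–exclusion gives
P(union) = 43.8 + 43.2 + 33.8 + 36.8 − 13.4 − 15.6 − 12.5 − 8.8 − 11.6 − 12.8 + 5.4 + 2.3 + 5.0 + 1.6 − 1.1 = 96.1%

96.1%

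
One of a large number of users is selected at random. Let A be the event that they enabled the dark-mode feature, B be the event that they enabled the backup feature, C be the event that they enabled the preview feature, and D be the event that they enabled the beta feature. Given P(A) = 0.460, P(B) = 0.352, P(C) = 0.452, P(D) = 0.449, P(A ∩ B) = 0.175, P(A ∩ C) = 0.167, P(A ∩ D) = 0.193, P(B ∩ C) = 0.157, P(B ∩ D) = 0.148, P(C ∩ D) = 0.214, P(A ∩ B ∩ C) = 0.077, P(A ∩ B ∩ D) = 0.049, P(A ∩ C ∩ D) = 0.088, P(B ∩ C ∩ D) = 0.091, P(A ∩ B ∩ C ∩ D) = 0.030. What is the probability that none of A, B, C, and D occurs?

Inclusion–exclusion gives
P(A ∪ B ∪ C ∪ D) = 0.460 + 0.352 + 0.452 + 0.449 − 0.175 − 0.167 − 0.193 − 0.157 − 0.148 − 0.214 + 0.077 + 0.049 + 0.088 + 0.091 − 0.030 = 0.934
P(none) = 1 − 0.934 = 0.066

0.066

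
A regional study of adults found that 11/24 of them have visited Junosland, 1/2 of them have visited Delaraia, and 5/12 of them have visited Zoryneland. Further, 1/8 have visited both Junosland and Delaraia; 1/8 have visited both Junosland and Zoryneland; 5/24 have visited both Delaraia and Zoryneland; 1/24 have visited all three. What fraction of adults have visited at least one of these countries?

23/24

Apply inclusion-exclusion:
P(≥1) = 11/24 + 1/2 + 5/12 − 1/8 − 1/8 − 5/24 + 1/24 = 23/24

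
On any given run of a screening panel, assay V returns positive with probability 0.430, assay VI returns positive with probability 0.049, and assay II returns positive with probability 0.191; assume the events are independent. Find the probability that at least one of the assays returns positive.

P(none) = (1 − 0.430) × (1 − 0.049) × (1 − 0.191) = 0.570 × 0.951 × 0.809 = 0.43853463
P(at least one) = 1 − 0.43853463 = 0.56146537

0.56146537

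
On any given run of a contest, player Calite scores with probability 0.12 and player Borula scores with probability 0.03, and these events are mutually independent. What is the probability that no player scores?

P(none) = (1 − 0.12) × (1 − 0.03) = 0.88 × 0.97 = 0.8536

0.8536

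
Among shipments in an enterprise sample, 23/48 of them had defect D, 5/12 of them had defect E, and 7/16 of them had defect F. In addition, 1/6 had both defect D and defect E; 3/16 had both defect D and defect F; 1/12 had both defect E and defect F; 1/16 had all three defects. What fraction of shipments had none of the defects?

Apply inclusion-exclusion:
P(at least one) = 23/48 + 5/12 + 7/16 − 1/6 − 3/16 − 1/12 + 1/16 = 23/24
P(none) = 1 − 23/24 = 1/24

1/24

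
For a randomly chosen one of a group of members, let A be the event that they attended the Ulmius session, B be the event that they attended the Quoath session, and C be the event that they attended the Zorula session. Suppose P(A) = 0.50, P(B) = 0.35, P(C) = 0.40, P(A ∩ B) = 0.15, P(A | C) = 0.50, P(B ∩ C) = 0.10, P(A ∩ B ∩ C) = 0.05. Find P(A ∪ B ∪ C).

0.85

P(A ∩ C) = P(C)·P(A|C) = 0.40 × 0.50 = 0.20
P(A ∪ B ∪ C) = 0.50 + 0.35 + 0.40 − 0.15 − 0.20 − 0.10 + 0.05 = 0.85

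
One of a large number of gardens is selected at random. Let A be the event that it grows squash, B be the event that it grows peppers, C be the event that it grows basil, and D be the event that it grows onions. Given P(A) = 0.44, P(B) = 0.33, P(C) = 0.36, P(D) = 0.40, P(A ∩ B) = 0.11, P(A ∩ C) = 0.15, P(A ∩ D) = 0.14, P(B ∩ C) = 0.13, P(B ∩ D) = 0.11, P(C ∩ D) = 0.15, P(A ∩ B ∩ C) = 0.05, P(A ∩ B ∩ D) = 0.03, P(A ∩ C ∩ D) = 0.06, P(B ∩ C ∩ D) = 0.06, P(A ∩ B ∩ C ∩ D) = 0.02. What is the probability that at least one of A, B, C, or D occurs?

P(A ∪ B ∪ C ∪ D) = 0.44 + 0.33 + 0.36 + 0.40 − 0.11 − 0.15 − 0.14 − 0.13 − 0.11 − 0.15 + 0.05 + 0.03 + 0.06 + 0.06 − 0.02 = 0.92

0.92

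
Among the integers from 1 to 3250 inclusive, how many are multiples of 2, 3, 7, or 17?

2377

By inclusion-exclusion,
floor(3250/2) + floor(3250/3) + floor(3250/7) + floor(3250/17) − floor(3250/6) − floor(3250/14) − floor(3250/34) − floor(3250/21) − floor(3250/51) − floor(3250/119) + floor(3250/42) + floor(3250/102) + floor(3250/238) + floor(3250/357) − floor(3250/714) = 1625 + 1083 + 464 + 191 − 541 − 232 − 95 − 154 − 63 − 27 + 77 + 31 + 13 + 9 − 4 = 2377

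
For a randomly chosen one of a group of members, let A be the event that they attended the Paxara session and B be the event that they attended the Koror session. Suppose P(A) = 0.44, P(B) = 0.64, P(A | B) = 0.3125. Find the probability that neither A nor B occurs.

0.12

P(A ∩ B) = P(B)·P(A|B) = 0.64 × 0.3125 = 0.20
Inclusion–exclusion gives
P(A ∪ B) = 0.44 + 0.64 − 0.20 = 0.88
P(none) = 1 − 0.88 = 0.12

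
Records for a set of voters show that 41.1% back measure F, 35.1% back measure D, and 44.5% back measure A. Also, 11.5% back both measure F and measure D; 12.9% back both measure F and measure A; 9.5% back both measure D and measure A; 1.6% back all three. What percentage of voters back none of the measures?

11.6%

Apply inclusion-exclusion:
P(at least one) = 41.1 + 35.1 + 44.5 − 11.5 − 12.9 − 9.5 + 1.6 = 88.4%
P(none) = 100% − 88.4% = 11.6%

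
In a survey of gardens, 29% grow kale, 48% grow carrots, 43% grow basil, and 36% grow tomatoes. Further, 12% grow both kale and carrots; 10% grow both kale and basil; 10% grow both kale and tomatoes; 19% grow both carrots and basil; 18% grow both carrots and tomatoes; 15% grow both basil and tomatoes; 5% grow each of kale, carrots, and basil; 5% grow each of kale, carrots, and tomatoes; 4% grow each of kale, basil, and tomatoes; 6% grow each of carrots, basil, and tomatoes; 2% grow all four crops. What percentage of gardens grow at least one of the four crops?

Using inclusion–exclusion:
P(at least one) = 29 + 48 + 43 + 36 − 12 − 10 − 10 − 19 − 18 − 15 + 5 + 5 + 4 + 6 − 2 = 90%

90%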